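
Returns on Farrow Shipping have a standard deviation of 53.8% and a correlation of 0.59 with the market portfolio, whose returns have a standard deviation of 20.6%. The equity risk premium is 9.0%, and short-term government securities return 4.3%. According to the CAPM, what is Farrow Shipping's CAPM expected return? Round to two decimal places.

β = ρ × σ_i / σ_m = 0.59 × 53.8% / 20.6% = 1.5409
E(R) = 4.3% + 1.5409 × 9.0% = 18.17%

18.17%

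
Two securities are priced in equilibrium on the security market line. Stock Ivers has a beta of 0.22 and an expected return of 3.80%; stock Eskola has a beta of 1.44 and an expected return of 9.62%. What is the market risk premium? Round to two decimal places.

Both satisfy E(R) = R_f + β·MRP, so the slope of the SML is
MRP = (9.62% − 3.80%) / (1.44 − 0.22) = 5.82% / 1.22 = 4.7705%

4.77%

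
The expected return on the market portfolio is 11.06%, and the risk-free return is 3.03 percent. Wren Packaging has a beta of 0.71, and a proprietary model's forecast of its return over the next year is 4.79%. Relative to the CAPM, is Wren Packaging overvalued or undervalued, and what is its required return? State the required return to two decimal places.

MRP = 11.06% − 3.03% = 8.03%
Required return = R_f + β·MRP = 3.03% + 0.71 × 8.03% = 8.73%
Forecast 4.79% < required 8.73% → the stock plots below the SML → overvalued.

Overvalued; required return 8.73%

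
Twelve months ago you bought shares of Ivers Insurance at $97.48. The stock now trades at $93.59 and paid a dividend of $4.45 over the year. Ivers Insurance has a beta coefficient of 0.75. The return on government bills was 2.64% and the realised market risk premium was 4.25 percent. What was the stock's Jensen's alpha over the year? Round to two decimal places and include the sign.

-5.25%

Realised HPR = (P1 + D1 − P0) / P0 = (93.59 + 4.45 − 97.48) / 97.48 = 0.56 / 97.48 = 0.5745%
CAPM required = R_f + β·MRP = 2.64% + 0.75 × 4.25% = 5.8275%
α = realised − required = 0.5745% − 5.8275% = -5.25%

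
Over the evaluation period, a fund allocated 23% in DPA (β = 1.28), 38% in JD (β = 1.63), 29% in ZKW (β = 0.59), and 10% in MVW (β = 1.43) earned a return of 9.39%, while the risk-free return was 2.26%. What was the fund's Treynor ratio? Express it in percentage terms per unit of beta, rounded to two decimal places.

β_P = 0.23×1.28 + 0.38×1.63 + 0.29×0.59 + 0.10×1.43 = 1.2279
Treynor = (R_P − R_f) / β_P = (9.39% − 2.26%) / 1.2279 = 7.13% / 1.2279 = 5.81%

5.81%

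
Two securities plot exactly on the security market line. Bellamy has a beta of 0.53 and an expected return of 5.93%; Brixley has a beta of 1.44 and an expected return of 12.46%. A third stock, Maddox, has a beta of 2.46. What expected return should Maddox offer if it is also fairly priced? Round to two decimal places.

19.78%

MRP (SML slope) = (12.46% − 5.93%) / (1.44 − 0.53) = 6.53% / 0.91 = 7.1758%
R_f (intercept) = 5.93% − 0.53 × 7.1758% = 2.1268%
E(R_Maddox) = R_f + β × MRP = 2.1268% + 2.46 × 7.1758% = 19.78%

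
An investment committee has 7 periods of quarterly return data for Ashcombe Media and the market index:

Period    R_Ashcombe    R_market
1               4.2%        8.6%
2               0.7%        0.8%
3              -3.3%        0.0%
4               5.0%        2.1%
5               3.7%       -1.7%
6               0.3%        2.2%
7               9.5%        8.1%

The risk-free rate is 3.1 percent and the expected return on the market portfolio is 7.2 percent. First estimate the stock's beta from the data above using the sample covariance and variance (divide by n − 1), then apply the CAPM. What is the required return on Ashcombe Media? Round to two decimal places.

Mean R_i = (4.2 + 0.7 − 3.3 + 5.0 + 3.7 + 0.3 + 9.5) / 7 = 2.8714%
Mean R_m = (8.6 + 0.8 + 0.0 + 2.1 − 1.7 + 2.2 + 8.1) / 7 = 2.8714%
Σ(R_i − R̄_i)(R_m − R̄_m) = 60.7843  ⇒  Cov = 60.7843 / 6 = 10.1307
Σ(R_m − R̄_m)² = 94.6343  ⇒  Var(R_m) = 94.6343 / 6 = 15.7724
β = Cov / Var(R_m) = 10.1307 / 15.7724 = 0.6423
MRP = 7.2% − 3.1% = 4.10%
E(R) = R_f + β × MRP = 3.1% + 0.6423 × 4.1% = 5.73%

5.73%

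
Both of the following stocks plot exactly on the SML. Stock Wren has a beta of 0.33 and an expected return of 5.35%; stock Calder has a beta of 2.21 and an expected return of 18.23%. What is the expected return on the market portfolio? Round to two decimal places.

9.94%

Both satisfy E(R) = R_f + β·MRP, so the slope of the SML is
MRP = (18.23% − 5.35%) / (2.21 − 0.33) = 12.88% / 1.88 = 6.8511%
R_f = E(R_Wren) − β_Wren·MRP = 5.35% − 0.33 × 6.8511% = 3.0891%
E(R_m) = R_f + MRP = 3.0891% + 6.8511% = 9.94%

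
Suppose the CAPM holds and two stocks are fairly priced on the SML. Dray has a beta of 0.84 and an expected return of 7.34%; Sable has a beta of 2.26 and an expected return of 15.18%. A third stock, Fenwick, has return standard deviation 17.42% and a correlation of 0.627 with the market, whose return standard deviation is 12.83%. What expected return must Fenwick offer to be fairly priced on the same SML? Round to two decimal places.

MRP = (15.18% − 7.34%) / (2.26 − 0.84) = 5.5211%
R_f = 7.34% − 0.84 × 5.5211% = 2.7023%
β_Fenwick = ρ·σ_i/σ_m = 0.627 × 17.42 / 12.83 = 0.8513
E(R_Fenwick) = R_f + β × MRP = 2.7023% + 0.8513 × 5.5211% = 7.40%

7.40%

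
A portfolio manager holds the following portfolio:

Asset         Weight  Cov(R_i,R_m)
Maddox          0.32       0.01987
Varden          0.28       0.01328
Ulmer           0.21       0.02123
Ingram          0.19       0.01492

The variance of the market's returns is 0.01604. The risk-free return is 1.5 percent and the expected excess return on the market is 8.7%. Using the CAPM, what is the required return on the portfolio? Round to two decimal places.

β_Maddox = 0.01987 / 0.01604 = 1.2388
β_Varden = 0.01328 / 0.01604 = 0.8279
β_Ulmer = 0.02123 / 0.01604 = 1.3236
β_Ingram = 0.01492 / 0.01604 = 0.9302
β_P = Σ w_i β_i = 0.32×1.2388 + 0.28×0.8279 + 0.21×1.3236 + 0.19×0.9302 = 1.0829
E(R_P) = R_f + β_P × MRP = 1.5% + 1.0829 × 8.7% = 10.92%

10.92%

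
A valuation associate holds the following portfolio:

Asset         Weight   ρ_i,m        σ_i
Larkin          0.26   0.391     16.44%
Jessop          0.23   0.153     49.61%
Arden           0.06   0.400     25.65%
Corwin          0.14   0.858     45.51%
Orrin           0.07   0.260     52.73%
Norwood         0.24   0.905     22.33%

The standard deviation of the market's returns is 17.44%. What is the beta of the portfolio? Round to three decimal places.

β_Larkin = 0.391 × 16.44% / 17.44% = 0.3686
β_Jessop = 0.153 × 49.61% / 17.44% = 0.4352
β_Arden = 0.400 × 25.65% / 17.44% = 0.5883
β_Corwin = 0.858 × 45.51% / 17.44% = 2.2390
β_Orrin = 0.260 × 52.73% / 17.44% = 0.7861
β_Norwood = 0.905 × 22.33% / 17.44% = 1.1588
β_P = Σ w_i β_i = 0.26×0.3686 + 0.23×0.4352 + 0.06×0.5883 + 0.14×2.2390 + 0.07×0.7861 + 0.24×1.1588 = 0.8778

0.878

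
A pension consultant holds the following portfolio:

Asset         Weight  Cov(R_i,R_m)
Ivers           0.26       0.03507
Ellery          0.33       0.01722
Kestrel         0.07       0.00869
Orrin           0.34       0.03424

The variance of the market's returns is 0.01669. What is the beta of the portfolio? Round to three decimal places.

1.621

β_Ivers = 0.03507 / 0.01669 = 2.1013
β_Ellery = 0.01722 / 0.01669 = 1.0318
β_Kestrel = 0.00869 / 0.01669 = 0.5207
β_Orrin = 0.03424 / 0.01669 = 2.0515
β_P = Σ w_i β_i = 0.26×2.1013 + 0.33×1.0318 + 0.07×0.5207 + 0.34×2.0515 = 1.6208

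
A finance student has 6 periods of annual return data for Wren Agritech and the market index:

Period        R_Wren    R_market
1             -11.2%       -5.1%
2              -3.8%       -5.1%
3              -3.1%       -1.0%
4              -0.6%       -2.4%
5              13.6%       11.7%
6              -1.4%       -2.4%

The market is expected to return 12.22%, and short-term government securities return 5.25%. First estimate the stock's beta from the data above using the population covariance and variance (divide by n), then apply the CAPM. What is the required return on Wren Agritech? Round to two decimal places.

Mean R_i = (-11.2 − 3.8 − 3.1 − 0.6 + 13.6 − 1.4) / 6 = -1.0833%
Mean R_m = (-5.1 − 5.1 − 1.0 − 2.4 + 11.7 − 2.4) / 6 = -0.7167%
Σ(R_i − R̄_i)(R_m − R̄_m) = 238.8617  ⇒  Cov = 238.8617 / 6 = 39.8103
Σ(R_m − R̄_m)² = 198.3483  ⇒  Var(R_m) = 198.3483 / 6 = 33.0581
β = Cov / Var(R_m) = 39.8103 / 33.0581 = 1.2043
MRP = 12.22% − 5.25% = 6.97%
E(R) = R_f + β × MRP = 5.25% + 1.2043 × 6.97% = 13.64%

13.64%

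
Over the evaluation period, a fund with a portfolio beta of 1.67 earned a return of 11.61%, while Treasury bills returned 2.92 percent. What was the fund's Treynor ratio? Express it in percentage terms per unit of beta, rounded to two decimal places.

Treynor = (R_P − R_f) / β_P = (11.61% − 2.92%) / 1.6700 = 8.69% / 1.6700 = 5.20%

5.20%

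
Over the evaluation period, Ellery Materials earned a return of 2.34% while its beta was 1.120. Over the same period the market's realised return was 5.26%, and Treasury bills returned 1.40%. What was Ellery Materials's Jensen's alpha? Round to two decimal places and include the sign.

-3.38%

Market excess return = 5.26% − 1.40% = 3.86%
CAPM benchmark = R_f + β(R_m − R_f) = 1.40% + 1.120 × 3.86% = 5.72320%
α = actual − benchmark = 2.34% − 5.72320% = -3.38%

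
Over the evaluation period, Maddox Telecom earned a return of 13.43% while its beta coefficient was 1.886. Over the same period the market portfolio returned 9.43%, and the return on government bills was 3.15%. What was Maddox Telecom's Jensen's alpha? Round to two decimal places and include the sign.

Market excess return = 9.43% − 3.15% = 6.28%
CAPM benchmark = R_f + β(R_m − R_f) = 3.15% + 1.886 × 6.28% = 14.99408%
α = actual − benchmark = 13.43% − 14.99408% = -1.56%

-1.56%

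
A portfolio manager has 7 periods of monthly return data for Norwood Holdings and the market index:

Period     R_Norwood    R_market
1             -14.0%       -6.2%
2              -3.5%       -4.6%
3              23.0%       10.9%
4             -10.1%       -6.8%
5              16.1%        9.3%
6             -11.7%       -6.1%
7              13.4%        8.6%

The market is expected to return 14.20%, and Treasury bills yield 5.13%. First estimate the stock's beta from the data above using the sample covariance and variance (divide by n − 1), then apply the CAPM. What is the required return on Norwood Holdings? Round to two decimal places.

21.36%

Mean R_i = (-14.0 − 3.5 + 23.0 − 10.1 + 16.1 − 11.7 + 13.4) / 7 = 1.8857%
Mean R_m = (-6.2 − 4.6 + 10.9 − 6.8 + 9.3 − 6.1 + 8.6) / 7 = 0.7286%
Σ(R_i − R̄_i)(R_m − R̄_m) = 749.0029  ⇒  Cov = 749.0029 / 6 = 124.8338
Σ(R_m − R̄_m)² = 418.5943  ⇒  Var(R_m) = 418.5943 / 6 = 69.7657
β = Cov / Var(R_m) = 124.8338 / 69.7657 = 1.7893
MRP = 14.20% − 5.13% = 9.07%
E(R) = R_f + β × MRP = 5.13% + 1.7893 × 9.07% = 21.36%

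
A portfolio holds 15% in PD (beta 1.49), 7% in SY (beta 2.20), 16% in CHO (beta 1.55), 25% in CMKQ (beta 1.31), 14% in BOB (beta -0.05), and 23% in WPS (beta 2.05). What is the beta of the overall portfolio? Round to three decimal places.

1.418

β_P = Σ w_i β_i = 0.15×1.49 + 0.07×2.20 + 0.16×1.55 + 0.25×1.31 + 0.14×-0.05 + 0.23×2.05 = 1.4175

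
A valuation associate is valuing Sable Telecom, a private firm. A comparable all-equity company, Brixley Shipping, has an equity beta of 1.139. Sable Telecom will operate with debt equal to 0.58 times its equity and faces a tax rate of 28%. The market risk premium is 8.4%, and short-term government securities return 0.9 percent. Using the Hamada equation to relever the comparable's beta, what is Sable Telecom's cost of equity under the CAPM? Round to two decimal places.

β_L = β_U × [1 + (1 − t)(D/E)] = 1.139 × [1 + (1 − 0.28) × 0.58]
    = 1.139 × [1 + 0.72 × 0.58] = 1.139 × 1.4176 = 1.6146
E(R) = R_f + β_L × MRP = 0.9% + 1.6146 × 8.4% = 14.46%

14.46%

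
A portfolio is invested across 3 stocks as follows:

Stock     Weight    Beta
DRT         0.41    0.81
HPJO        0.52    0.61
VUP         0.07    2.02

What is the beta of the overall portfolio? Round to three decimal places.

β_P = Σ w_i β_i = 0.41×0.81 + 0.52×0.61 + 0.07×2.02 = 0.7907

0.791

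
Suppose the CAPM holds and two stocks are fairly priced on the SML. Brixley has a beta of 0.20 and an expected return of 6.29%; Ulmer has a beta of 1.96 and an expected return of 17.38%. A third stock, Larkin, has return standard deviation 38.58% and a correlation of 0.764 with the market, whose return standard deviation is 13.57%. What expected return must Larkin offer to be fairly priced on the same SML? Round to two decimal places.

18.72%

MRP = (17.38% − 6.29%) / (1.96 − 0.20) = 6.3011%
R_f = 6.29% − 0.20 × 6.3011% = 5.0298%
β_Larkin = ρ·σ_i/σ_m = 0.764 × 38.58 / 13.57 = 2.1721
E(R_Larkin) = R_f + β × MRP = 5.0298% + 2.1721 × 6.3011% = 18.72%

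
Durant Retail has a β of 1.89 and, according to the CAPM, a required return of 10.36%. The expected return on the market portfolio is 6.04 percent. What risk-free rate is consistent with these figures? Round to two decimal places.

E(R) = R_f + β(E(R_m) − R_f) = R_f(1 − β) + β·E(R_m)
10.36% = R_f × (1 − 1.89) + 1.89 × 6.04%
10.36% = R_f × -0.89 + 11.4156%
R_f = (10.36% − 11.4156%) / -0.89 = 1.19%

1.19%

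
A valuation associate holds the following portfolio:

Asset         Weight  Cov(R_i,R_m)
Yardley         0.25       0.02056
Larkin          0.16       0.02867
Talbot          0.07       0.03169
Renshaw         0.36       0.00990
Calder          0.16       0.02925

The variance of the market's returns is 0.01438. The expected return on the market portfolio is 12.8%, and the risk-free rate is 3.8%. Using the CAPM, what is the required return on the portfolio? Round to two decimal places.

16.44%

β_Yardley = 0.02056 / 0.01438 = 1.4298
β_Larkin = 0.02867 / 0.01438 = 1.9937
β_Talbot = 0.03169 / 0.01438 = 2.2038
β_Renshaw = 0.00990 / 0.01438 = 0.6885
β_Calder = 0.02925 / 0.01438 = 2.0341
β_P = Σ w_i β_i = 0.25×1.4298 + 0.16×1.9937 + 0.07×2.2038 + 0.36×0.6885 + 0.16×2.0341 = 1.4040
MRP = 12.8% − 3.8% = 9.00%
E(R_P) = R_f + β_P × MRP = 3.8% + 1.4040 × 9.0% = 16.44%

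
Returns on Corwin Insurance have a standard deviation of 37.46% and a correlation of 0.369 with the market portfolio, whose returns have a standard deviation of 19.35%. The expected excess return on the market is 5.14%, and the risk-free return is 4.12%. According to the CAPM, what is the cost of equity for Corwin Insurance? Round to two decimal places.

7.79%

β = ρ × σ_i / σ_m = 0.369 × 37.46% / 19.35% = 0.7144
E(R) = 4.12% + 0.7144 × 5.14% = 7.79%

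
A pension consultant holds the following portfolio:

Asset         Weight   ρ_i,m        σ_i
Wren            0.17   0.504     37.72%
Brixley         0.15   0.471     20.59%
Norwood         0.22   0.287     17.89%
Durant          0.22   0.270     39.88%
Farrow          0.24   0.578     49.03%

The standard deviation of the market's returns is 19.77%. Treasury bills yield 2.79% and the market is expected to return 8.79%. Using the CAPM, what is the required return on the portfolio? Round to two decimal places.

7.34%

β_Wren = 0.504 × 37.72% / 19.77% = 0.9616
β_Brixley = 0.471 × 20.59% / 19.77% = 0.4905
β_Norwood = 0.287 × 17.89% / 19.77% = 0.2597
β_Durant = 0.270 × 39.88% / 19.77% = 0.5446
β_Farrow = 0.578 × 49.03% / 19.77% = 1.4335
β_P = Σ w_i β_i = 0.17×0.9616 + 0.15×0.4905 + 0.22×0.2597 + 0.22×0.5446 + 0.24×1.4335 = 0.7580
MRP = 8.79% − 2.79% = 6.00%
E(R_P) = R_f + β_P × MRP = 2.79% + 0.7580 × 6.00% = 7.34%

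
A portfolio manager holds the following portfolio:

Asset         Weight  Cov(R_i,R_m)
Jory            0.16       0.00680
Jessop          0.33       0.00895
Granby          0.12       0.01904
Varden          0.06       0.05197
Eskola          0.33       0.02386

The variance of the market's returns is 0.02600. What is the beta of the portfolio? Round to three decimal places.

β_Jory = 0.00680 / 0.02600 = 0.2615
β_Jessop = 0.00895 / 0.02600 = 0.3442
β_Granby = 0.01904 / 0.02600 = 0.7323
β_Varden = 0.05197 / 0.02600 = 1.9988
β_Eskola = 0.02386 / 0.02600 = 0.9177
β_P = Σ w_i β_i = 0.16×0.2615 + 0.33×0.3442 + 0.12×0.7323 + 0.06×1.9988 + 0.33×0.9177 = 0.6661

0.666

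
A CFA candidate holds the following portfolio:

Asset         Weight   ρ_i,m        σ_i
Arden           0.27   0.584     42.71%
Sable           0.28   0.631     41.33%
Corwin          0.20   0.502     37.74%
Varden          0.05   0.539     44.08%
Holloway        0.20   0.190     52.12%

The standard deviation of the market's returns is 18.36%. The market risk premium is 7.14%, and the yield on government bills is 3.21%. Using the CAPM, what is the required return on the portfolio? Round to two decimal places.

11.37%

β_Arden = 0.584 × 42.71% / 18.36% = 1.3585
β_Sable = 0.631 × 41.33% / 18.36% = 1.4204
β_Corwin = 0.502 × 37.74% / 18.36% = 1.0319
β_Varden = 0.539 × 44.08% / 18.36% = 1.2941
β_Holloway = 0.190 × 52.12% / 18.36% = 0.5394
β_P = Σ w_i β_i = 0.27×1.3585 + 0.28×1.4204 + 0.20×1.0319 + 0.05×1.2941 + 0.20×0.5394 = 1.1435
E(R_P) = R_f + β_P × MRP = 3.21% + 1.1435 × 7.14% = 11.37%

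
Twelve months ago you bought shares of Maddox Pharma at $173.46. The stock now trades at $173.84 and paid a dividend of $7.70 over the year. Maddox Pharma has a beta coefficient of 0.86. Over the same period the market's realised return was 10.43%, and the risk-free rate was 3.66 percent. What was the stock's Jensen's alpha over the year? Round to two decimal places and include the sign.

Realised HPR = (P1 + D1 − P0) / P0 = (173.84 + 7.70 − 173.46) / 173.46 = 8.08 / 173.46 = 4.6581%
MRP = 10.43% − 3.66% = 6.77%
CAPM required = R_f + β·MRP = 3.66% + 0.86 × 6.77% = 9.4822%
α = realised − required = 4.6581% − 9.4822% = -4.82%

-4.82%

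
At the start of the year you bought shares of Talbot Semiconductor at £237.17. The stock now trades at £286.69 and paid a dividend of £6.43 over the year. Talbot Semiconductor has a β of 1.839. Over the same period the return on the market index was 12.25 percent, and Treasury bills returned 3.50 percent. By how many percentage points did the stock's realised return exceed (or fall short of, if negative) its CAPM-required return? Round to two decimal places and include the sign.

+4.00%

Realised HPR = (P1 + D1 − P0) / P0 = (286.69 + 6.43 − 237.17) / 237.17 = 55.95 / 237.17 = 23.5907%
MRP = 12.25% − 3.50% = 8.75%
CAPM required = R_f + β·MRP = 3.50% + 1.839 × 8.75% = 19.59125%
α = realised − required = 23.5907% − 19.59125% = +4.00%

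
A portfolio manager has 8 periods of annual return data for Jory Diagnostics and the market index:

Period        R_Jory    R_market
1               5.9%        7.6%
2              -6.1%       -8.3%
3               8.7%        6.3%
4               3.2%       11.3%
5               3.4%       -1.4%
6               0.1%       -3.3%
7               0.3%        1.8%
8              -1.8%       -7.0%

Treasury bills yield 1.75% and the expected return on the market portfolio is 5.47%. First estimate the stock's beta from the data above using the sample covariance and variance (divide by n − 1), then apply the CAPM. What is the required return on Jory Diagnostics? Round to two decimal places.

Mean R_i = (5.9 − 6.1 + 8.7 + 3.2 + 3.4 + 0.1 + 0.3 − 1.8) / 8 = 1.7125%
Mean R_m = (7.6 − 8.3 + 6.3 + 11.3 − 1.4 − 3.3 + 1.8 − 7.0) / 8 = 0.8750%
Σ(R_i − R̄_i)(R_m − R̄_m) = 182.5025  ⇒  Cov = 182.5025 / 7 = 26.0718
Σ(R_m − R̄_m)² = 352.9950  ⇒  Var(R_m) = 352.9950 / 7 = 50.4279
β = Cov / Var(R_m) = 26.0718 / 50.4279 = 0.5170
MRP = 5.47% − 1.75% = 3.72%
E(R) = R_f + β × MRP = 1.75% + 0.5170 × 3.72% = 3.67%

3.67%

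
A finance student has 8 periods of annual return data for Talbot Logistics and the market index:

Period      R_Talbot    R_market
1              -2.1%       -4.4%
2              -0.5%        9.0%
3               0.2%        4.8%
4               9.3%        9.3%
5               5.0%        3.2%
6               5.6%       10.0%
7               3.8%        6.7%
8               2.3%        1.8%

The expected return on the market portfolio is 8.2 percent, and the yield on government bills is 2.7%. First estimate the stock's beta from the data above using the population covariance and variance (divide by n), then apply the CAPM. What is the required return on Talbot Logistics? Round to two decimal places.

Mean R_i = (-2.1 − 0.5 + 0.2 + 9.3 + 5.0 + 5.6 + 3.8 + 2.3) / 8 = 2.9500%
Mean R_m = (-4.4 + 9.0 + 4.8 + 9.3 + 3.2 + 10.0 + 6.7 + 1.8) / 8 = 5.0500%
Σ(R_i − R̄_i)(R_m − R̄_m) = 74.6100  ⇒  Cov = 74.6100 / 8 = 9.3263
Σ(R_m − R̄_m)² = 164.2400  ⇒  Var(R_m) = 164.2400 / 8 = 20.5300
β = Cov / Var(R_m) = 9.3263 / 20.5300 = 0.4543
MRP = 8.2% − 2.7% = 5.50%
E(R) = R_f + β × MRP = 2.7% + 0.4543 × 5.5% = 5.20%

5.20%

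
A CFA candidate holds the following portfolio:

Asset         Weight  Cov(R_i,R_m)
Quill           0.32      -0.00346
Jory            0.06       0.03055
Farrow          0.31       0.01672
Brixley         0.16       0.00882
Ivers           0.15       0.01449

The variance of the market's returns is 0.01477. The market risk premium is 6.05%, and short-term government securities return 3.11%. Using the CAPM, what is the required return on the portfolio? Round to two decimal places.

7.00%

β_Quill = -0.00346 / 0.01477 = -0.2343
β_Jory = 0.03055 / 0.01477 = 2.0684
β_Farrow = 0.01672 / 0.01477 = 1.1320
β_Brixley = 0.00882 / 0.01477 = 0.5972
β_Ivers = 0.01449 / 0.01477 = 0.9810
β_P = Σ w_i β_i = 0.32×-0.2343 + 0.06×2.0684 + 0.31×1.1320 + 0.16×0.5972 + 0.15×0.9810 = 0.6428
E(R_P) = R_f + β_P × MRP = 3.11% + 0.6428 × 6.05% = 7.00%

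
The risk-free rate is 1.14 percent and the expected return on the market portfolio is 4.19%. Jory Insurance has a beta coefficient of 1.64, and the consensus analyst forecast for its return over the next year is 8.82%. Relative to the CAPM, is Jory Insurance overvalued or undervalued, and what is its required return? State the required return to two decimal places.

Undervalued; required return 6.14%

MRP = 4.19% − 1.14% = 3.05%
Required return = R_f + β·MRP = 1.14% + 1.64 × 3.05% = 6.14%
Forecast 8.82% > required 6.14% → the stock plots above the SML → undervalued.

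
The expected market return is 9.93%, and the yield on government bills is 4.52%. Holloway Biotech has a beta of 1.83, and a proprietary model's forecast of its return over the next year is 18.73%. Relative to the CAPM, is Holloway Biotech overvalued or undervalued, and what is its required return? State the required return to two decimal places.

Undervalued; required return 14.42%

MRP = 9.93% − 4.52% = 5.41%
Required return = R_f + β·MRP = 4.52% + 1.83 × 5.41% = 14.42%
Forecast 18.73% > required 14.42% → the stock plots above the SML → undervalued.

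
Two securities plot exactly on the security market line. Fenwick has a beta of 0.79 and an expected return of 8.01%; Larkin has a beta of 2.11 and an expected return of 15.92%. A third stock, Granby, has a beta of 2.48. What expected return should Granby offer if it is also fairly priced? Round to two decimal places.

18.14%

MRP (SML slope) = (15.92% − 8.01%) / (2.11 − 0.79) = 7.91% / 1.32 = 5.9924%
R_f (intercept) = 8.01% − 0.79 × 5.9924% = 3.2760%
E(R_Granby) = R_f + β × MRP = 3.2760% + 2.48 × 5.9924% = 18.14%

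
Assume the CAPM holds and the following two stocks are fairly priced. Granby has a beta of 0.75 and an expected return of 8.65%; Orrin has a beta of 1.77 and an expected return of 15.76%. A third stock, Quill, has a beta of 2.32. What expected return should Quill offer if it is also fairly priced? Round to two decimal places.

19.59%

MRP (SML slope) = (15.76% − 8.65%) / (1.77 − 0.75) = 7.11% / 1.02 = 6.9706%
R_f (intercept) = 8.65% − 0.75 × 6.9706% = 3.4221%
E(R_Quill) = R_f + β × MRP = 3.4221% + 2.32 × 6.9706% = 19.59%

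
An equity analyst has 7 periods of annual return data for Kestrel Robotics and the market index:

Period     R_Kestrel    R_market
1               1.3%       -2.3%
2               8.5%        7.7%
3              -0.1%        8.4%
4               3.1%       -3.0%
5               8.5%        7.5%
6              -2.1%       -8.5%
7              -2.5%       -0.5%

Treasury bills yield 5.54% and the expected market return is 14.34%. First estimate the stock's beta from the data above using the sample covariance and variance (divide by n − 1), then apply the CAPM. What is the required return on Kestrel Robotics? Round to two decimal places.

9.36%

Mean R_i = (1.3 + 8.5 − 0.1 + 3.1 + 8.5 − 2.1 − 2.5) / 7 = 2.3857%
Mean R_m = (-2.3 + 7.7 + 8.4 − 3.0 + 7.5 − 8.5 − 0.5) / 7 = 1.3286%
Σ(R_i − R̄_i)(R_m − R̄_m) = 112.9829  ⇒  Cov = 112.9829 / 6 = 18.8305
Σ(R_m − R̄_m)² = 260.5343  ⇒  Var(R_m) = 260.5343 / 6 = 43.4224
β = Cov / Var(R_m) = 18.8305 / 43.4224 = 0.4337
MRP = 14.34% − 5.54% = 8.80%
E(R) = R_f + β × MRP = 5.54% + 0.4337 × 8.80% = 9.36%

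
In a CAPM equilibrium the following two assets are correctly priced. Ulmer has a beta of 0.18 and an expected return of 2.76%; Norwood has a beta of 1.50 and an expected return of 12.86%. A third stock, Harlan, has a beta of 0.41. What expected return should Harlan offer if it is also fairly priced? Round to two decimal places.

MRP (SML slope) = (12.86% − 2.76%) / (1.50 − 0.18) = 10.10% / 1.32 = 7.6515%
R_f (intercept) = 2.76% − 0.18 × 7.6515% = 1.3827%
E(R_Harlan) = R_f + β × MRP = 1.3827% + 0.41 × 7.6515% = 4.52%

4.52%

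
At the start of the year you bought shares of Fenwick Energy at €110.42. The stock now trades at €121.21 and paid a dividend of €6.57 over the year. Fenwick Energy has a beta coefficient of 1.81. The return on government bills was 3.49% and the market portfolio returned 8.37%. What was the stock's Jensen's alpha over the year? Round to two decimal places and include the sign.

+3.40%

Realised HPR = (P1 + D1 − P0) / P0 = (121.21 + 6.57 − 110.42) / 110.42 = 17.36 / 110.42 = 15.7218%
MRP = 8.37% − 3.49% = 4.88%
CAPM required = R_f + β·MRP = 3.49% + 1.81 × 4.88% = 12.3228%
α = realised − required = 15.7218% − 12.3228% = +3.40%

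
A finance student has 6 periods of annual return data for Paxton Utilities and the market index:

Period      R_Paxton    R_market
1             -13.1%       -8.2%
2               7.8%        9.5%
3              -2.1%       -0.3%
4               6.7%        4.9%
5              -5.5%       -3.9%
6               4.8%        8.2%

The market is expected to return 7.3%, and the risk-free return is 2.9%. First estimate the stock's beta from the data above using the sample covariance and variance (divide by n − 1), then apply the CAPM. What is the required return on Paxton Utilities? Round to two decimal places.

7.86%

Mean R_i = (-13.1 + 7.8 − 2.1 + 6.7 − 5.5 + 4.8) / 6 = -0.2333%
Mean R_m = (-8.2 + 9.5 − 0.3 + 4.9 − 3.9 + 8.2) / 6 = 1.7000%
Σ(R_i − R̄_i)(R_m − R̄_m) = 278.1700  ⇒  Cov = 278.1700 / 5 = 55.6340
Σ(R_m − R̄_m)² = 246.7000  ⇒  Var(R_m) = 246.7000 / 5 = 49.3400
β = Cov / Var(R_m) = 55.6340 / 49.3400 = 1.1276
MRP = 7.3% − 2.9% = 4.40%
E(R) = R_f + β × MRP = 2.9% + 1.1276 × 4.4% = 7.86%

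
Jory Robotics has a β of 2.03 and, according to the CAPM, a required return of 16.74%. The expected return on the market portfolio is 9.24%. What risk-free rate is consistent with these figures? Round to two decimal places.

1.96%

E(R) = R_f + β(E(R_m) − R_f) = R_f(1 − β) + β·E(R_m)
16.74% = R_f × (1 − 2.03) + 2.03 × 9.24%
16.74% = R_f × -1.03 + 18.7572%
R_f = (16.74% − 18.7572%) / -1.03 = 1.96%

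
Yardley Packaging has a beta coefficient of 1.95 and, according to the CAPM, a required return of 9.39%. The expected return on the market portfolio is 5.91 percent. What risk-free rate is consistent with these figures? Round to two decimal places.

E(R) = R_f + β(E(R_m) − R_f) = R_f(1 − β) + β·E(R_m)
9.39% = R_f × (1 − 1.95) + 1.95 × 5.91%
9.39% = R_f × -0.95 + 11.5245%
R_f = (9.39% − 11.5245%) / -0.95 = 2.25%

2.25%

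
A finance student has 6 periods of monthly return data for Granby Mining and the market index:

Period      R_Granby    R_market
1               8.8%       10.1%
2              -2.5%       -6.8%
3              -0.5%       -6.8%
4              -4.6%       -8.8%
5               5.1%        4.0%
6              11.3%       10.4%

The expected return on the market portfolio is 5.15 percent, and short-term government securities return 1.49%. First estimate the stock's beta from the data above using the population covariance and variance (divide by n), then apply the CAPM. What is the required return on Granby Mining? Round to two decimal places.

Mean R_i = (8.8 − 2.5 − 0.5 − 4.6 + 5.1 + 11.3) / 6 = 2.9333%
Mean R_m = (10.1 − 6.8 − 6.8 − 8.8 + 4.0 + 10.4) / 6 = 0.3500%
Σ(R_i − R̄_i)(R_m − R̄_m) = 281.5200  ⇒  Cov = 281.5200 / 6 = 46.9200
Σ(R_m − R̄_m)² = 395.3550  ⇒  Var(R_m) = 395.3550 / 6 = 65.8925
β = Cov / Var(R_m) = 46.9200 / 65.8925 = 0.7121
MRP = 5.15% − 1.49% = 3.66%
E(R) = R_f + β × MRP = 1.49% + 0.7121 × 3.66% = 4.10%

4.10%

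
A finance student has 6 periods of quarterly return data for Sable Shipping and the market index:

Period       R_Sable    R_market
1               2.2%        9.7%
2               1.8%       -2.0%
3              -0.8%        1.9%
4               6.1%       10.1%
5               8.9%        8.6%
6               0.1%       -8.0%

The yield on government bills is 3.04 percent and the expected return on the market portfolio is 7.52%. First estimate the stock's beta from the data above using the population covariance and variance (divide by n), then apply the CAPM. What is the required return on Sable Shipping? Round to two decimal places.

4.54%

Mean R_i = (2.2 + 1.8 − 0.8 + 6.1 + 8.9 + 0.1) / 6 = 3.0500%
Mean R_m = (9.7 − 2.0 + 1.9 + 10.1 + 8.6 − 8.0) / 6 = 3.3833%
Σ(R_i − R̄_i)(R_m − R̄_m) = 91.6550  ⇒  Cov = 91.6550 / 6 = 15.2758
Σ(R_m − R̄_m)² = 272.9883  ⇒  Var(R_m) = 272.9883 / 6 = 45.4981
β = Cov / Var(R_m) = 15.2758 / 45.4981 = 0.3357
MRP = 7.52% − 3.04% = 4.48%
E(R) = R_f + β × MRP = 3.04% + 0.3357 × 4.48% = 4.54%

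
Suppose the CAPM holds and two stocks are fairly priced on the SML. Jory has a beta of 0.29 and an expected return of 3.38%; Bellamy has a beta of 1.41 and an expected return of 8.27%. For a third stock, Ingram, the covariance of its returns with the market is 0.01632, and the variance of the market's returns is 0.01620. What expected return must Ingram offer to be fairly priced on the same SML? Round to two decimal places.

6.51%

MRP = (8.27% − 3.38%) / (1.41 − 0.29) = 4.3661%
R_f = 3.38% − 0.29 × 4.3661% = 2.1138%
β_Ingram = Cov / Var(R_m) = 0.01632 / 0.01620 = 1.0074
E(R_Ingram) = R_f + β × MRP = 2.1138% + 1.0074 × 4.3661% = 6.51%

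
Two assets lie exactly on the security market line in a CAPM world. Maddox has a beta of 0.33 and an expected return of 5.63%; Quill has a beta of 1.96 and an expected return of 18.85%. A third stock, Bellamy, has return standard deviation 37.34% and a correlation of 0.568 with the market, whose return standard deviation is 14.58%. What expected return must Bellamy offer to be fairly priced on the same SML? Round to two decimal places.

14.75%

MRP = (18.85% − 5.63%) / (1.96 − 0.33) = 8.1104%
R_f = 5.63% − 0.33 × 8.1104% = 2.9536%
β_Bellamy = ρ·σ_i/σ_m = 0.568 × 37.34 / 14.58 = 1.4547
E(R_Bellamy) = R_f + β × MRP = 2.9536% + 1.4547 × 8.1104% = 14.75%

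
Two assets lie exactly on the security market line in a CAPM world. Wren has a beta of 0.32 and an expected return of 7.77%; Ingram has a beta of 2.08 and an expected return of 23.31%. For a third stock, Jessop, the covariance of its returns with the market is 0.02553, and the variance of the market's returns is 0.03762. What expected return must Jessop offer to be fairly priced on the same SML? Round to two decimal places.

MRP = (23.31% − 7.77%) / (2.08 − 0.32) = 8.8295%
R_f = 7.77% − 0.32 × 8.8295% = 4.9446%
β_Jessop = Cov / Var(R_m) = 0.02553 / 0.03762 = 0.6786
E(R_Jessop) = R_f + β × MRP = 4.9446% + 0.6786 × 8.8295% = 10.94%

10.94%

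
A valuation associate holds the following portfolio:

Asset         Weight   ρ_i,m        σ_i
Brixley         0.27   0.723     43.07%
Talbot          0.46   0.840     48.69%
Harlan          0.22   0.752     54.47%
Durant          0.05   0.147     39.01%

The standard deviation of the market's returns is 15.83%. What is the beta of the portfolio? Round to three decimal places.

β_Brixley = 0.723 × 43.07% / 15.83% = 1.9671
β_Talbot = 0.840 × 48.69% / 15.83% = 2.5837
β_Harlan = 0.752 × 54.47% / 15.83% = 2.5876
β_Durant = 0.147 × 39.01% / 15.83% = 0.3623
β_P = Σ w_i β_i = 0.27×1.9671 + 0.46×2.5837 + 0.22×2.5876 + 0.05×0.3623 = 2.3070

2.307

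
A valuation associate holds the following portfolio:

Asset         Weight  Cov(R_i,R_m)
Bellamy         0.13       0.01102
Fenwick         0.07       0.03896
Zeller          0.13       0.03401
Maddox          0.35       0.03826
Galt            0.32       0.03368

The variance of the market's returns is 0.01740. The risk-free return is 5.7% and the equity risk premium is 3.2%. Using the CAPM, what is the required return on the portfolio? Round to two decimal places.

11.72%

β_Bellamy = 0.01102 / 0.01740 = 0.6333
β_Fenwick = 0.03896 / 0.01740 = 2.2391
β_Zeller = 0.03401 / 0.01740 = 1.9546
β_Maddox = 0.03826 / 0.01740 = 2.1989
β_Galt = 0.03368 / 0.01740 = 1.9356
β_P = Σ w_i β_i = 0.13×0.6333 + 0.07×2.2391 + 0.13×1.9546 + 0.35×2.1989 + 0.32×1.9356 = 1.8822
E(R_P) = R_f + β_P × MRP = 5.7% + 1.8822 × 3.2% = 11.72%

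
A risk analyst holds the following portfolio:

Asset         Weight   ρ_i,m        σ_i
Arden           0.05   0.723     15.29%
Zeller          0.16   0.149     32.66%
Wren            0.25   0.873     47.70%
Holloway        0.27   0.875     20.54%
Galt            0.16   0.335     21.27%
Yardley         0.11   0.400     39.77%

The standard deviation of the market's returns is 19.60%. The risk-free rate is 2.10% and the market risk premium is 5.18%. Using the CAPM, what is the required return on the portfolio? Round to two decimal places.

7.25%

β_Arden = 0.723 × 15.29% / 19.60% = 0.5640
β_Zeller = 0.149 × 32.66% / 19.60% = 0.2483
β_Wren = 0.873 × 47.70% / 19.60% = 2.1246
β_Holloway = 0.875 × 20.54% / 19.60% = 0.9170
β_Galt = 0.335 × 21.27% / 19.60% = 0.3635
β_Yardley = 0.400 × 39.77% / 19.60% = 0.8116
β_P = Σ w_i β_i = 0.05×0.5640 + 0.16×0.2483 + 0.25×2.1246 + 0.27×0.9170 + 0.16×0.3635 + 0.11×0.8116 = 0.9941
E(R_P) = R_f + β_P × MRP = 2.10% + 0.9941 × 5.18% = 7.25%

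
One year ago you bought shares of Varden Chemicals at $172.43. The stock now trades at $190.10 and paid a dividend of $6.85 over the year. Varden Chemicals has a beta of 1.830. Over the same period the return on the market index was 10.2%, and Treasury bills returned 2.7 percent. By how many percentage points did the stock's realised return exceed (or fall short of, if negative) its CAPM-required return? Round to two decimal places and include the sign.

-2.20%

Realised HPR = (P1 + D1 − P0) / P0 = (190.10 + 6.85 − 172.43) / 172.43 = 24.52 / 172.43 = 14.2203%
MRP = 10.2% − 2.7% = 7.50%
CAPM required = R_f + β·MRP = 2.7% + 1.830 × 7.5% = 16.4250%
α = realised − required = 14.2203% − 16.4250% = -2.20%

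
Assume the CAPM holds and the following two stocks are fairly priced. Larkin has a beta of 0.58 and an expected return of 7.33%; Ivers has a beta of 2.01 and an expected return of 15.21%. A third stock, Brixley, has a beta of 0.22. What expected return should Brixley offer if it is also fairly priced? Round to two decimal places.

MRP (SML slope) = (15.21% − 7.33%) / (2.01 − 0.58) = 7.88% / 1.43 = 5.5105%
R_f (intercept) = 7.33% − 0.58 × 5.5105% = 4.1339%
E(R_Brixley) = R_f + β × MRP = 4.1339% + 0.22 × 5.5105% = 5.35%

5.35%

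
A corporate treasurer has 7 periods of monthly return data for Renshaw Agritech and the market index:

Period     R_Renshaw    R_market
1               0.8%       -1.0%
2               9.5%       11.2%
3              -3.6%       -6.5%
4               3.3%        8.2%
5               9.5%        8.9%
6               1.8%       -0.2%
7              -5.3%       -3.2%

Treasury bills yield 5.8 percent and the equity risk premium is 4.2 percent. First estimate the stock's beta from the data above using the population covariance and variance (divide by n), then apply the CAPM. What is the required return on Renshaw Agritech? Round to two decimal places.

Mean R_i = (0.8 + 9.5 − 3.6 + 3.3 + 9.5 + 1.8 − 5.3) / 7 = 2.2857%
Mean R_m = (-1.0 + 11.2 − 6.5 + 8.2 + 8.9 − 0.2 − 3.2) / 7 = 2.4857%
Σ(R_i − R̄_i)(R_m − R̄_m) = 217.4386  ⇒  Cov = 217.4386 / 7 = 31.0627
Σ(R_m − R̄_m)² = 282.1686  ⇒  Var(R_m) = 282.1686 / 7 = 40.3098
β = Cov / Var(R_m) = 31.0627 / 40.3098 = 0.7706
E(R) = R_f + β × MRP = 5.8% + 0.7706 × 4.2% = 9.04%

9.04%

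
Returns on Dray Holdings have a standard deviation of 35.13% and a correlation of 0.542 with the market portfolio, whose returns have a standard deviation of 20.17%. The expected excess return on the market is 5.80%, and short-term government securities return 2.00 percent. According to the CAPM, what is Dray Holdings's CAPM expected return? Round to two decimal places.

β = ρ × σ_i / σ_m = 0.542 × 35.13% / 20.17% = 0.9440
E(R) = 2.00% + 0.9440 × 5.80% = 7.48%

7.48%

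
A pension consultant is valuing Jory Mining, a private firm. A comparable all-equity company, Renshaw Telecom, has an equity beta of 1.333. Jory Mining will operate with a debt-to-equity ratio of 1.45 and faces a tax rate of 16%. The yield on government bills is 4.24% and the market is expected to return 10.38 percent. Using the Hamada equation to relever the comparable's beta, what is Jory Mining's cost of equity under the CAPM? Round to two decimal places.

22.39%

β_L = β_U × [1 + (1 − t)(D/E)] = 1.333 × [1 + (1 − 0.16) × 1.45]
    = 1.333 × [1 + 0.84 × 1.45] = 1.333 × 2.2180 = 2.9566
MRP = 10.38% − 4.24% = 6.14%
E(R) = R_f + β_L × MRP = 4.24% + 2.9566 × 6.14% = 22.39%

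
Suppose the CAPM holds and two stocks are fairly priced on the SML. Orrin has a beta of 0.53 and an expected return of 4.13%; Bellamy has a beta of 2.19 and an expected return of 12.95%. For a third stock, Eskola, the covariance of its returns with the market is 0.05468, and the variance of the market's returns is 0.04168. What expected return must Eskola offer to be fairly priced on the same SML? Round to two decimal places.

8.28%

MRP = (12.95% − 4.13%) / (2.19 − 0.53) = 5.3133%
R_f = 4.13% − 0.53 × 5.3133% = 1.3140%
β_Eskola = Cov / Var(R_m) = 0.05468 / 0.04168 = 1.3119
E(R_Eskola) = R_f + β × MRP = 1.3140% + 1.3119 × 5.3133% = 8.28%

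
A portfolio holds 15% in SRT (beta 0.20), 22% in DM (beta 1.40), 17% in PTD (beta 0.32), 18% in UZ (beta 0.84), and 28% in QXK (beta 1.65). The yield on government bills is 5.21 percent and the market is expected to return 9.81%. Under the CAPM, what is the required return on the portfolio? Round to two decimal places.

9.84%

β_P = Σ w_i β_i = 0.15×0.20 + 0.22×1.40 + 0.17×0.32 + 0.18×0.84 + 0.28×1.65 = 1.0056
MRP = 9.81% − 5.21% = 4.60%
E(R_P) = R_f + β_P × MRP = 5.21% + 1.0056 × 4.60% = 9.84%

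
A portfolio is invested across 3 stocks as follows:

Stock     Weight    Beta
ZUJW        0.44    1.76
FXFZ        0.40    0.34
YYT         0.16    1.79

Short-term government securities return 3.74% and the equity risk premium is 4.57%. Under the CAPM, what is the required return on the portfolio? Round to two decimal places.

β_P = Σ w_i β_i = 0.44×1.76 + 0.40×0.34 + 0.16×1.79 = 1.1968
E(R_P) = R_f + β_P × MRP = 3.74% + 1.1968 × 4.57% = 9.21%

9.21%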